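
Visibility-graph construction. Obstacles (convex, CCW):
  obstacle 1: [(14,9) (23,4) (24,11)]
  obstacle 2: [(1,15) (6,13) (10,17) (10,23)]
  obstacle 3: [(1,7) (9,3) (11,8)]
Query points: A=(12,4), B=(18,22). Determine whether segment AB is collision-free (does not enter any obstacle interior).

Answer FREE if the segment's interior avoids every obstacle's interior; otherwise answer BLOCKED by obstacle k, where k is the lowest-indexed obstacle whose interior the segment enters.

FREE

Obstacle 1 [(14,9) (23,4) (24,11)]:
  edge (14,9)–(23,4): clear
  edge (23,4)–(24,11): clear
  edge (24,11)–(14,9): clear
  midpoint (15,13) outside
  → clear
Obstacle 2 [(1,15) (6,13) (10,17) (10,23)]:
  edge (1,15)–(6,13): clear
  edge (6,13)–(10,17): clear
  edge (10,17)–(10,23): clear
  edge (10,23)–(1,15): clear
  midpoint (15,13) outside
  → clear
Obstacle 3 [(1,7) (9,3) (11,8)]:
  edge (1,7)–(9,3): clear
  edge (9,3)–(11,8): clear
  edge (11,8)–(1,7): clear
  midpoint (15,13) outside
  → clear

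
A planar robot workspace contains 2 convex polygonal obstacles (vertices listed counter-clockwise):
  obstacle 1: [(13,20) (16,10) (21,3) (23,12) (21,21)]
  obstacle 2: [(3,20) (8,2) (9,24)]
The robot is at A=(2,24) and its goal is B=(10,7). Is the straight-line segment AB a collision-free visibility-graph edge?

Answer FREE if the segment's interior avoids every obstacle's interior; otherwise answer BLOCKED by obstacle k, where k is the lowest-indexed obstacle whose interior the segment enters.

Obstacle 1 [(13,20) (16,10) (21,3) (23,12) (21,21)]:
  edge (13,20)–(16,10): clear
  edge (16,10)–(21,3): clear
  edge (21,3)–(23,12): clear
  edge (23,12)–(21,21): clear
  edge (21,21)–(13,20): clear
  midpoint (6,31/2) outside
  → clear
Obstacle 2 [(3,20) (8,2) (9,24)]:
  edge (3,20)–(8,2): clear
  edge (8,2)–(9,24): crosses AB
  edge (9,24)–(3,20): crosses AB
  → BLOCKED

BLOCKED by obstacle 2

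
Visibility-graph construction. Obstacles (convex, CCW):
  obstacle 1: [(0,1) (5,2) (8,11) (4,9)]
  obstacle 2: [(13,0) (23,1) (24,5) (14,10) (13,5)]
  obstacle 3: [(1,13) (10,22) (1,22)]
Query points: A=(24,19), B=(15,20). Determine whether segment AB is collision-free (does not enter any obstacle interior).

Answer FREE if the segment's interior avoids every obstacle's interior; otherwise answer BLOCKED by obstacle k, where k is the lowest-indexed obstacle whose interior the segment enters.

FREE

Obstacle 1 [(0,1) (5,2) (8,11) (4,9)]:
  edge (0,1)–(5,2): clear
  edge (5,2)–(8,11): clear
  edge (8,11)–(4,9): clear
  edge (4,9)–(0,1): clear
  midpoint (39/2,39/2) outside
  → clear
Obstacle 2 [(13,0) (23,1) (24,5) (14,10) (13,5)]:
  edge (13,0)–(23,1): clear
  edge (23,1)–(24,5): clear
  edge (24,5)–(14,10): clear
  edge (14,10)–(13,5): clear
  edge (13,5)–(13,0): clear
  midpoint (39/2,39/2) outside
  → clear
Obstacle 3 [(1,13) (10,22) (1,22)]:
  edge (1,13)–(10,22): clear
  edge (10,22)–(1,22): clear
  edge (1,22)–(1,13): clear
  midpoint (39/2,39/2) outside
  → clear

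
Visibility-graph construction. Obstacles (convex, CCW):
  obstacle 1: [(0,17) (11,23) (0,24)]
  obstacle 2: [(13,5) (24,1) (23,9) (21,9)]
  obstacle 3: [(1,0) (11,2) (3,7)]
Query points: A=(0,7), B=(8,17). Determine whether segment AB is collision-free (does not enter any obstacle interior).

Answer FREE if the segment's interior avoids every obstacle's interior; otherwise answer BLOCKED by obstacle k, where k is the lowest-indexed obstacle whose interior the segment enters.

Obstacle 1 [(0,17) (11,23) (0,24)]:
  edge (0,17)–(11,23): clear
  edge (11,23)–(0,24): clear
  edge (0,24)–(0,17): clear
  midpoint (4,12) outside
  → clear
Obstacle 2 [(13,5) (24,1) (23,9) (21,9)]:
  edge (13,5)–(24,1): clear
  edge (24,1)–(23,9): clear
  edge (23,9)–(21,9): clear
  edge (21,9)–(13,5): clear
  midpoint (4,12) outside
  → clear
Obstacle 3 [(1,0) (11,2) (3,7)]:
  edge (1,0)–(11,2): clear
  edge (11,2)–(3,7): clear
  edge (3,7)–(1,0): clear
  midpoint (4,12) outside
  → clear

FREE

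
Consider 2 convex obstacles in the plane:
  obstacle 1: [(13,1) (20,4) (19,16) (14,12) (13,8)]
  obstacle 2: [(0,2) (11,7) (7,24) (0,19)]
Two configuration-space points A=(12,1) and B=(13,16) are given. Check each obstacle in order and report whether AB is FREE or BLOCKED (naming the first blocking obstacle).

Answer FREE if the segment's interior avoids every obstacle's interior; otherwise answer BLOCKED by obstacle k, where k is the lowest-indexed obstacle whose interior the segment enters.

Obstacle 1 [(13,1) (20,4) (19,16) (14,12) (13,8)]:
  edge (13,1)–(20,4): clear
  edge (20,4)–(19,16): clear
  edge (19,16)–(14,12): clear
  edge (14,12)–(13,8): clear
  edge (13,8)–(13,1): clear
  midpoint (25/2,17/2) outside
  → clear
Obstacle 2 [(0,2) (11,7) (7,24) (0,19)]:
  edge (0,2)–(11,7): clear
  edge (11,7)–(7,24): clear
  edge (7,24)–(0,19): clear
  edge (0,19)–(0,2): clear
  midpoint (25/2,17/2) outside
  → clear

FREE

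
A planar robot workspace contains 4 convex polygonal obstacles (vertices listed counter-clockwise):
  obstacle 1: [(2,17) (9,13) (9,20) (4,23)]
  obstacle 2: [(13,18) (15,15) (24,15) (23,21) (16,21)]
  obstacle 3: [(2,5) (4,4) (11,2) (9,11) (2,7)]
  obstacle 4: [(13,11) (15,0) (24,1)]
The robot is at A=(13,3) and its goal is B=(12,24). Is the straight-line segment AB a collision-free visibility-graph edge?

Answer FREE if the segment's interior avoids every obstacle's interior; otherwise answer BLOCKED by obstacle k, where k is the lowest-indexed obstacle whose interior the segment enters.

FREE

Obstacle 1 [(2,17) (9,13) (9,20) (4,23)]:
  edge (2,17)–(9,13): clear
  edge (9,13)–(9,20): clear
  edge (9,20)–(4,23): clear
  edge (4,23)–(2,17): clear
  midpoint (25/2,27/2) outside
  → clear
Obstacle 2 [(13,18) (15,15) (24,15) (23,21) (16,21)]:
  edge (13,18)–(15,15): clear
  edge (15,15)–(24,15): clear
  edge (24,15)–(23,21): clear
  edge (23,21)–(16,21): clear
  edge (16,21)–(13,18): clear
  midpoint (25/2,27/2) outside
  → clear
Obstacle 3 [(2,5) (4,4) (11,2) (9,11) (2,7)]:
  edge (2,5)–(4,4): clear
  edge (4,4)–(11,2): clear
  edge (11,2)–(9,11): clear
  edge (9,11)–(2,7): clear
  edge (2,7)–(2,5): clear
  midpoint (25/2,27/2) outside
  → clear
Obstacle 4 [(13,11) (15,0) (24,1)]:
  edge (13,11)–(15,0): clear
  edge (15,0)–(24,1): clear
  edge (24,1)–(13,11): clear
  midpoint (25/2,27/2) outside
  → clear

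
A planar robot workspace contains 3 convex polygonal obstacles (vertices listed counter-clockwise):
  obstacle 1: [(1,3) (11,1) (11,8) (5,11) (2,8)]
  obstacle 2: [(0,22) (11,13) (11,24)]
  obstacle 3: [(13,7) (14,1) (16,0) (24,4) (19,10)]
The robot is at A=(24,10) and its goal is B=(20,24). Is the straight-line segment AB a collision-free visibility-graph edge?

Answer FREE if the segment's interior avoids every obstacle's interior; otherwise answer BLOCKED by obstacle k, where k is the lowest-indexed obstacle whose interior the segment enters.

FREE

Obstacle 1 [(1,3) (11,1) (11,8) (5,11) (2,8)]:
  edge (1,3)–(11,1): clear
  edge (11,1)–(11,8): clear
  edge (11,8)–(5,11): clear
  edge (5,11)–(2,8): clear
  edge (2,8)–(1,3): clear
  midpoint (22,17) outside
  → clear
Obstacle 2 [(0,22) (11,13) (11,24)]:
  edge (0,22)–(11,13): clear
  edge (11,13)–(11,24): clear
  edge (11,24)–(0,22): clear
  midpoint (22,17) outside
  → clear
Obstacle 3 [(13,7) (14,1) (16,0) (24,4) (19,10)]:
  edge (13,7)–(14,1): clear
  edge (14,1)–(16,0): clear
  edge (16,0)–(24,4): clear
  edge (24,4)–(19,10): clear
  edge (19,10)–(13,7): clear
  midpoint (22,17) outside
  → clear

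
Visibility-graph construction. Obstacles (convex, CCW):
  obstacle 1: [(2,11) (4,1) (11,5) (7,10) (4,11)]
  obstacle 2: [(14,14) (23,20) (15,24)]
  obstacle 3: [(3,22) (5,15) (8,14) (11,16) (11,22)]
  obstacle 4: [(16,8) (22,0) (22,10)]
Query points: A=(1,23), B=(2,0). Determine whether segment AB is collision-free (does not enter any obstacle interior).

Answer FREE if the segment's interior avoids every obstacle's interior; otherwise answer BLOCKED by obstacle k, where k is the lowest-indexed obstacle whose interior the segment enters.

FREE

Obstacle 1 [(2,11) (4,1) (11,5) (7,10) (4,11)]:
  edge (2,11)–(4,1): clear
  edge (4,1)–(11,5): clear
  edge (11,5)–(7,10): clear
  edge (7,10)–(4,11): clear
  edge (4,11)–(2,11): clear
  midpoint (3/2,23/2) outside
  → clear
Obstacle 2 [(14,14) (23,20) (15,24)]:
  edge (14,14)–(23,20): clear
  edge (23,20)–(15,24): clear
  edge (15,24)–(14,14): clear
  midpoint (3/2,23/2) outside
  → clear
Obstacle 3 [(3,22) (5,15) (8,14) (11,16) (11,22)]:
  edge (3,22)–(5,15): clear
  edge (5,15)–(8,14): clear
  edge (8,14)–(11,16): clear
  edge (11,16)–(11,22): clear
  edge (11,22)–(3,22): clear
  midpoint (3/2,23/2) outside
  → clear
Obstacle 4 [(16,8) (22,0) (22,10)]:
  edge (16,8)–(22,0): clear
  edge (22,0)–(22,10): clear
  edge (22,10)–(16,8): clear
  midpoint (3/2,23/2) outside
  → clear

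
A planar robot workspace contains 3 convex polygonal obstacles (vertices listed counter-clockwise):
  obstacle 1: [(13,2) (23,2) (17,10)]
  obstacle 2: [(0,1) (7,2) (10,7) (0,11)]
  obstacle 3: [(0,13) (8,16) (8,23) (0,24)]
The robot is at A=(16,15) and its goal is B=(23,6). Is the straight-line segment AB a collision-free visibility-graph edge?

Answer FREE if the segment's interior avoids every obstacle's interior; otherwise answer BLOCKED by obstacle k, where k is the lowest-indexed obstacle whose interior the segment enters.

FREE

Obstacle 1 [(13,2) (23,2) (17,10)]:
  edge (13,2)–(23,2): clear
  edge (23,2)–(17,10): clear
  edge (17,10)–(13,2): clear
  midpoint (39/2,21/2) outside
  → clear
Obstacle 2 [(0,1) (7,2) (10,7) (0,11)]:
  edge (0,1)–(7,2): clear
  edge (7,2)–(10,7): clear
  edge (10,7)–(0,11): clear
  edge (0,11)–(0,1): clear
  midpoint (39/2,21/2) outside
  → clear
Obstacle 3 [(0,13) (8,16) (8,23) (0,24)]:
  edge (0,13)–(8,16): clear
  edge (8,16)–(8,23): clear
  edge (8,23)–(0,24): clear
  edge (0,24)–(0,13): clear
  midpoint (39/2,21/2) outside
  → clear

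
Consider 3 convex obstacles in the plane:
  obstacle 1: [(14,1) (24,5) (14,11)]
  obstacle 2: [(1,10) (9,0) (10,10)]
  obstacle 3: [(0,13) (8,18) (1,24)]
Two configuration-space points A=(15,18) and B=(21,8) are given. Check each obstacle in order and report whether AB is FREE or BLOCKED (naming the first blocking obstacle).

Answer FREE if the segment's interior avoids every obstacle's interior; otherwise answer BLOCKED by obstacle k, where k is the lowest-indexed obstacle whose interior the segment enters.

Obstacle 1 [(14,1) (24,5) (14,11)]:
  edge (14,1)–(24,5): clear
  edge (24,5)–(14,11): clear
  edge (14,11)–(14,1): clear
  midpoint (18,13) outside
  → clear
Obstacle 2 [(1,10) (9,0) (10,10)]:
  edge (1,10)–(9,0): clear
  edge (9,0)–(10,10): clear
  edge (10,10)–(1,10): clear
  midpoint (18,13) outside
  → clear
Obstacle 3 [(0,13) (8,18) (1,24)]:
  edge (0,13)–(8,18): clear
  edge (8,18)–(1,24): clear
  edge (1,24)–(0,13): clear
  midpoint (18,13) outside
  → clear

FREE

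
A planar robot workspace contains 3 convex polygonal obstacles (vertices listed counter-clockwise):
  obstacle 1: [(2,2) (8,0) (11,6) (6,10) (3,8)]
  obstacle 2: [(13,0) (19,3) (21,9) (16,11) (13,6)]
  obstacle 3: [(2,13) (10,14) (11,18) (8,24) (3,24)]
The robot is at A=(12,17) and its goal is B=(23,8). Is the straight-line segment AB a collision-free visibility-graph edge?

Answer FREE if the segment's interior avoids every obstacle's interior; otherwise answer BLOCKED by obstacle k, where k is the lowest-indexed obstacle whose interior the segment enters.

Obstacle 1 [(2,2) (8,0) (11,6) (6,10) (3,8)]:
  edge (2,2)–(8,0): clear
  edge (8,0)–(11,6): clear
  edge (11,6)–(6,10): clear
  edge (6,10)–(3,8): clear
  edge (3,8)–(2,2): clear
  midpoint (35/2,25/2) outside
  → clear
Obstacle 2 [(13,0) (19,3) (21,9) (16,11) (13,6)]:
  edge (13,0)–(19,3): clear
  edge (19,3)–(21,9): clear
  edge (21,9)–(16,11): clear
  edge (16,11)–(13,6): clear
  edge (13,6)–(13,0): clear
  midpoint (35/2,25/2) outside
  → clear
Obstacle 3 [(2,13) (10,14) (11,18) (8,24) (3,24)]:
  edge (2,13)–(10,14): clear
  edge (10,14)–(11,18): clear
  edge (11,18)–(8,24): clear
  edge (8,24)–(3,24): clear
  edge (3,24)–(2,13): clear
  midpoint (35/2,25/2) outside
  → clear

FREE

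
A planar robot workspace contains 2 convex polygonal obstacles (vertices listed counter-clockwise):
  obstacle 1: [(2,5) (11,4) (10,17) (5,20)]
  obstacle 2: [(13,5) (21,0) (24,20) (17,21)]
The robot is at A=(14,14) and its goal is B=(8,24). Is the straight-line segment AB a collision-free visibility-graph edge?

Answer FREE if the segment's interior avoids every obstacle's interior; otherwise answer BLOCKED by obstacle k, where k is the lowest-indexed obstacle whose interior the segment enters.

Obstacle 1 [(2,5) (11,4) (10,17) (5,20)]:
  edge (2,5)–(11,4): clear
  edge (11,4)–(10,17): clear
  edge (10,17)–(5,20): clear
  edge (5,20)–(2,5): clear
  midpoint (11,19) outside
  → clear
Obstacle 2 [(13,5) (21,0) (24,20) (17,21)]:
  edge (13,5)–(21,0): clear
  edge (21,0)–(24,20): clear
  edge (24,20)–(17,21): clear
  edge (17,21)–(13,5): clear
  midpoint (11,19) outside
  → clear

FREE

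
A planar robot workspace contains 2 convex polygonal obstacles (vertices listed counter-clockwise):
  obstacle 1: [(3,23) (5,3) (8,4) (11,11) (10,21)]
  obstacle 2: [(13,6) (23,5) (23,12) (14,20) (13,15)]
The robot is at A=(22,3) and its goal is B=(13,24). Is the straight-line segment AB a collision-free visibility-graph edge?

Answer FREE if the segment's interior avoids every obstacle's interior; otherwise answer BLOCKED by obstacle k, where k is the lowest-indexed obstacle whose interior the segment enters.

BLOCKED by obstacle 2

Obstacle 1 [(3,23) (5,3) (8,4) (11,11) (10,21)]:
  edge (3,23)–(5,3): clear
  edge (5,3)–(8,4): clear
  edge (8,4)–(11,11): clear
  edge (11,11)–(10,21): clear
  edge (10,21)–(3,23): clear
  midpoint (35/2,27/2) outside
  → clear
Obstacle 2 [(13,6) (23,5) (23,12) (14,20) (13,15)]:
  edge (13,6)–(23,5): crosses AB
  edge (23,5)–(23,12): clear
  edge (23,12)–(14,20): crosses AB
  edge (14,20)–(13,15): clear
  edge (13,15)–(13,6): clear
  → BLOCKED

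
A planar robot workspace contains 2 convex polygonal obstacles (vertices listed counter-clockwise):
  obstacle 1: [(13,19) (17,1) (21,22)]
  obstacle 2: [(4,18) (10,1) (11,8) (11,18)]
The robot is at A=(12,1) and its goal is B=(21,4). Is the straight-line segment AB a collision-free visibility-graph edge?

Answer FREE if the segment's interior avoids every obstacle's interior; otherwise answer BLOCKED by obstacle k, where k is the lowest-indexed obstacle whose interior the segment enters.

Obstacle 1 [(13,19) (17,1) (21,22)]:
  edge (13,19)–(17,1): crosses AB
  edge (17,1)–(21,22): crosses AB
  edge (21,22)–(13,19): clear
  → BLOCKED
Obstacle 2 [(4,18) (10,1) (11,8) (11,18)]:
  edge (4,18)–(10,1): clear
  edge (10,1)–(11,8): clear
  edge (11,8)–(11,18): clear
  edge (11,18)–(4,18): clear
  midpoint (33/2,5/2) outside
  → clear

BLOCKED by obstacle 1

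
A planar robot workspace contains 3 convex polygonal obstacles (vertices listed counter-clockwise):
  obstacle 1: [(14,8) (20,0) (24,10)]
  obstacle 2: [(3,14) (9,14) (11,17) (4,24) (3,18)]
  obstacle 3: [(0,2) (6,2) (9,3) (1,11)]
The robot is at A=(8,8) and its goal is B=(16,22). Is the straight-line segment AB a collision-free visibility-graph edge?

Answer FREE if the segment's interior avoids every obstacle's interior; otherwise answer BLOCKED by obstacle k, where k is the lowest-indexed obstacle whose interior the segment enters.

FREE

Obstacle 1 [(14,8) (20,0) (24,10)]:
  edge (14,8)–(20,0): clear
  edge (20,0)–(24,10): clear
  edge (24,10)–(14,8): clear
  midpoint (12,15) outside
  → clear
Obstacle 2 [(3,14) (9,14) (11,17) (4,24) (3,18)]:
  edge (3,14)–(9,14): clear
  edge (9,14)–(11,17): clear
  edge (11,17)–(4,24): clear
  edge (4,24)–(3,18): clear
  edge (3,18)–(3,14): clear
  midpoint (12,15) outside
  → clear
Obstacle 3 [(0,2) (6,2) (9,3) (1,11)]:
  edge (0,2)–(6,2): clear
  edge (6,2)–(9,3): clear
  edge (9,3)–(1,11): clear
  edge (1,11)–(0,2): clear
  midpoint (12,15) outside
  → clear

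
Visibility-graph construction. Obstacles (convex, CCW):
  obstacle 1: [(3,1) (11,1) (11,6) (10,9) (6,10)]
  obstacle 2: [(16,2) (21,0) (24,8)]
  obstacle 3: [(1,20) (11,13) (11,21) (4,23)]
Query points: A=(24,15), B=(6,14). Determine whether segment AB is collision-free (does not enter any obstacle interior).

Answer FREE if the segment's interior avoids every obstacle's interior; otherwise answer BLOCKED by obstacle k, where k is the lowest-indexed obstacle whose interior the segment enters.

BLOCKED by obstacle 3

Obstacle 1 [(3,1) (11,1) (11,6) (10,9) (6,10)]:
  edge (3,1)–(11,1): clear
  edge (11,1)–(11,6): clear
  edge (11,6)–(10,9): clear
  edge (10,9)–(6,10): clear
  edge (6,10)–(3,1): clear
  midpoint (15,29/2) outside
  → clear
Obstacle 2 [(16,2) (21,0) (24,8)]:
  edge (16,2)–(21,0): clear
  edge (21,0)–(24,8): clear
  edge (24,8)–(16,2): clear
  midpoint (15,29/2) outside
  → clear
Obstacle 3 [(1,20) (11,13) (11,21) (4,23)]:
  edge (1,20)–(11,13): crosses AB
  edge (11,13)–(11,21): crosses AB
  edge (11,21)–(4,23): clear
  edge (4,23)–(1,20): clear
  → BLOCKED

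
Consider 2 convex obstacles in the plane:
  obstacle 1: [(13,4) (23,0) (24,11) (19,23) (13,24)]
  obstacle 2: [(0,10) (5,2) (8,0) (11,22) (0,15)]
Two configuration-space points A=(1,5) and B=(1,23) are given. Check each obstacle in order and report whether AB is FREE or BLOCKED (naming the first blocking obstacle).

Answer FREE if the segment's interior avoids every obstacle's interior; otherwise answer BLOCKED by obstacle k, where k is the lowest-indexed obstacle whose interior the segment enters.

BLOCKED by obstacle 2

Obstacle 1 [(13,4) (23,0) (24,11) (19,23) (13,24)]:
  edge (13,4)–(23,0): clear
  edge (23,0)–(24,11): clear
  edge (24,11)–(19,23): clear
  edge (19,23)–(13,24): clear
  edge (13,24)–(13,4): clear
  midpoint (1,14) outside
  → clear
Obstacle 2 [(0,10) (5,2) (8,0) (11,22) (0,15)]:
  edge (0,10)–(5,2): crosses AB
  edge (5,2)–(8,0): clear
  edge (8,0)–(11,22): clear
  edge (11,22)–(0,15): crosses AB
  edge (0,15)–(0,10): clear
  → BLOCKED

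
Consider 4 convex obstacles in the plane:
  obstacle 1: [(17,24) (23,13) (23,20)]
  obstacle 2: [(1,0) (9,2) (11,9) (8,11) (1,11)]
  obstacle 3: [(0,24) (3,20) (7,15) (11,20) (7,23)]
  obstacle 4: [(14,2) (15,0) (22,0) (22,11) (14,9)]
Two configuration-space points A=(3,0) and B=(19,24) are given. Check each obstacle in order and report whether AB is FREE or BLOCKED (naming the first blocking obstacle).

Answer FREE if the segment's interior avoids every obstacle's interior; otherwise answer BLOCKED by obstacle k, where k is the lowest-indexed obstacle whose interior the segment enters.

Obstacle 1 [(17,24) (23,13) (23,20)]:
  edge (17,24)–(23,13): crosses AB
  edge (23,13)–(23,20): clear
  edge (23,20)–(17,24): crosses AB
  → BLOCKED
Obstacle 2 [(1,0) (9,2) (11,9) (8,11) (1,11)]:
  edge (1,0)–(9,2): crosses AB
  edge (9,2)–(11,9): clear
  edge (11,9)–(8,11): crosses AB
  edge (8,11)–(1,11): clear
  edge (1,11)–(1,0): clear
  → BLOCKED
Obstacle 3 [(0,24) (3,20) (7,15) (11,20) (7,23)]:
  edge (0,24)–(3,20): clear
  edge (3,20)–(7,15): clear
  edge (7,15)–(11,20): clear
  edge (11,20)–(7,23): clear
  edge (7,23)–(0,24): clear
  midpoint (11,12) outside
  → clear
Obstacle 4 [(14,2) (15,0) (22,0) (22,11) (14,9)]:
  edge (14,2)–(15,0): clear
  edge (15,0)–(22,0): clear
  edge (22,0)–(22,11): clear
  edge (22,11)–(14,9): clear
  edge (14,9)–(14,2): clear
  midpoint (11,12) outside
  → clear

BLOCKED by obstacle 1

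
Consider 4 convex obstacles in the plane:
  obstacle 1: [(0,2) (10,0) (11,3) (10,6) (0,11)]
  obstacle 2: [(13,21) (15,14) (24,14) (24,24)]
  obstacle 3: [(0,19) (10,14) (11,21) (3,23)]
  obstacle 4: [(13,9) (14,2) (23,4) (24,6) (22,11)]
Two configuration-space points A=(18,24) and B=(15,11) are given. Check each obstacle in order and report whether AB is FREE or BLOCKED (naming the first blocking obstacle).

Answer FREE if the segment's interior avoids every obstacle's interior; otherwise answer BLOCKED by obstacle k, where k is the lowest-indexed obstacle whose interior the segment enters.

BLOCKED by obstacle 2

Obstacle 1 [(0,2) (10,0) (11,3) (10,6) (0,11)]:
  edge (0,2)–(10,0): clear
  edge (10,0)–(11,3): clear
  edge (11,3)–(10,6): clear
  edge (10,6)–(0,11): clear
  edge (0,11)–(0,2): clear
  midpoint (33/2,35/2) outside
  → clear
Obstacle 2 [(13,21) (15,14) (24,14) (24,24)]:
  edge (13,21)–(15,14): clear
  edge (15,14)–(24,14): crosses AB
  edge (24,14)–(24,24): clear
  edge (24,24)–(13,21): crosses AB
  → BLOCKED
Obstacle 3 [(0,19) (10,14) (11,21) (3,23)]:
  edge (0,19)–(10,14): clear
  edge (10,14)–(11,21): clear
  edge (11,21)–(3,23): clear
  edge (3,23)–(0,19): clear
  midpoint (33/2,35/2) outside
  → clear
Obstacle 4 [(13,9) (14,2) (23,4) (24,6) (22,11)]:
  edge (13,9)–(14,2): clear
  edge (14,2)–(23,4): clear
  edge (23,4)–(24,6): clear
  edge (24,6)–(22,11): clear
  edge (22,11)–(13,9): clear
  midpoint (33/2,35/2) outside
  → clear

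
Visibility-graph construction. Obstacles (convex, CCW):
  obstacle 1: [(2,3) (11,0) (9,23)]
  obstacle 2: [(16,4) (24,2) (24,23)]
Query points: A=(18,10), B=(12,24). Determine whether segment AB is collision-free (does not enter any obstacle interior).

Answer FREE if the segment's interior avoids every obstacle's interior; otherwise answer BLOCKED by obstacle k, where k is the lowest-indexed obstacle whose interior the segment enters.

FREE

Obstacle 1 [(2,3) (11,0) (9,23)]:
  edge (2,3)–(11,0): clear
  edge (11,0)–(9,23): clear
  edge (9,23)–(2,3): clear
  midpoint (15,17) outside
  → clear
Obstacle 2 [(16,4) (24,2) (24,23)]:
  edge (16,4)–(24,2): clear
  edge (24,2)–(24,23): clear
  edge (24,23)–(16,4): clear
  midpoint (15,17) outside
  → clear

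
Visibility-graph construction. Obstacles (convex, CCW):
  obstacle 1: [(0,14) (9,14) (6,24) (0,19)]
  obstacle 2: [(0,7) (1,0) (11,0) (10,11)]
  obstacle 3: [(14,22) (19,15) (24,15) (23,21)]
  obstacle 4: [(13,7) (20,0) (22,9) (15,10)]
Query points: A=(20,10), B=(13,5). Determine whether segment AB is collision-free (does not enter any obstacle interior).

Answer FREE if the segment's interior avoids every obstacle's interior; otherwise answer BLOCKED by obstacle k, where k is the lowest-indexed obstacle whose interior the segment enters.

BLOCKED by obstacle 4

Obstacle 1 [(0,14) (9,14) (6,24) (0,19)]:
  edge (0,14)–(9,14): clear
  edge (9,14)–(6,24): clear
  edge (6,24)–(0,19): clear
  edge (0,19)–(0,14): clear
  midpoint (33/2,15/2) outside
  → clear
Obstacle 2 [(0,7) (1,0) (11,0) (10,11)]:
  edge (0,7)–(1,0): clear
  edge (1,0)–(11,0): clear
  edge (11,0)–(10,11): clear
  edge (10,11)–(0,7): clear
  midpoint (33/2,15/2) outside
  → clear
Obstacle 3 [(14,22) (19,15) (24,15) (23,21)]:
  edge (14,22)–(19,15): clear
  edge (19,15)–(24,15): clear
  edge (24,15)–(23,21): clear
  edge (23,21)–(14,22): clear
  midpoint (33/2,15/2) outside
  → clear
Obstacle 4 [(13,7) (20,0) (22,9) (15,10)]:
  edge (13,7)–(20,0): crosses AB
  edge (20,0)–(22,9): clear
  edge (22,9)–(15,10): crosses AB
  edge (15,10)–(13,7): clear
  → BLOCKED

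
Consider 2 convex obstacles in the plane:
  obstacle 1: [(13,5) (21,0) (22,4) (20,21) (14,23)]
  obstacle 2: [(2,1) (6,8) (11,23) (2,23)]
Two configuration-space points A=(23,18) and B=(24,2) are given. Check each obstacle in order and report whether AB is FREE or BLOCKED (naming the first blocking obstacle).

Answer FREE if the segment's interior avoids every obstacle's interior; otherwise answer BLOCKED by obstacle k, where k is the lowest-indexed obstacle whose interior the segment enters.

Obstacle 1 [(13,5) (21,0) (22,4) (20,21) (14,23)]:
  edge (13,5)–(21,0): clear
  edge (21,0)–(22,4): clear
  edge (22,4)–(20,21): clear
  edge (20,21)–(14,23): clear
  edge (14,23)–(13,5): clear
  midpoint (47/2,10) outside
  → clear
Obstacle 2 [(2,1) (6,8) (11,23) (2,23)]:
  edge (2,1)–(6,8): clear
  edge (6,8)–(11,23): clear
  edge (11,23)–(2,23): clear
  edge (2,23)–(2,1): clear
  midpoint (47/2,10) outside
  → clear

FREE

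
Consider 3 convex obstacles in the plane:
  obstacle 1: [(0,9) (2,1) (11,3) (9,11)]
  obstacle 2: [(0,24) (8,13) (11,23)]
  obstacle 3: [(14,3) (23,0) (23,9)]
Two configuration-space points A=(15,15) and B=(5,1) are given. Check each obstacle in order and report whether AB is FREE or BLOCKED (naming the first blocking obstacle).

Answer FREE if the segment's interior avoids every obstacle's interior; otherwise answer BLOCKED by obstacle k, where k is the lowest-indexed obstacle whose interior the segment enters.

BLOCKED by obstacle 1

Obstacle 1 [(0,9) (2,1) (11,3) (9,11)]:
  edge (0,9)–(2,1): clear
  edge (2,1)–(11,3): crosses AB
  edge (11,3)–(9,11): crosses AB
  edge (9,11)–(0,9): clear
  → BLOCKED
Obstacle 2 [(0,24) (8,13) (11,23)]:
  edge (0,24)–(8,13): clear
  edge (8,13)–(11,23): clear
  edge (11,23)–(0,24): clear
  midpoint (10,8) outside
  → clear
Obstacle 3 [(14,3) (23,0) (23,9)]:
  edge (14,3)–(23,0): clear
  edge (23,0)–(23,9): clear
  edge (23,9)–(14,3): clear
  midpoint (10,8) outside
  → clear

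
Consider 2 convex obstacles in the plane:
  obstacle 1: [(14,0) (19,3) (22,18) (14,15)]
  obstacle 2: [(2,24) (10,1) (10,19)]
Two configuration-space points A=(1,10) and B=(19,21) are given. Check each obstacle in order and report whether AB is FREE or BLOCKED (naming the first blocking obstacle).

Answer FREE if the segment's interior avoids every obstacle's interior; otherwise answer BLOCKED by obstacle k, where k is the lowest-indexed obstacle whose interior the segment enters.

Obstacle 1 [(14,0) (19,3) (22,18) (14,15)]:
  edge (14,0)–(19,3): clear
  edge (19,3)–(22,18): clear
  edge (22,18)–(14,15): clear
  edge (14,15)–(14,0): clear
  midpoint (10,31/2) outside
  → clear
Obstacle 2 [(2,24) (10,1) (10,19)]:
  edge (2,24)–(10,1): crosses AB
  edge (10,1)–(10,19): crosses AB
  edge (10,19)–(2,24): clear
  → BLOCKED

BLOCKED by obstacle 2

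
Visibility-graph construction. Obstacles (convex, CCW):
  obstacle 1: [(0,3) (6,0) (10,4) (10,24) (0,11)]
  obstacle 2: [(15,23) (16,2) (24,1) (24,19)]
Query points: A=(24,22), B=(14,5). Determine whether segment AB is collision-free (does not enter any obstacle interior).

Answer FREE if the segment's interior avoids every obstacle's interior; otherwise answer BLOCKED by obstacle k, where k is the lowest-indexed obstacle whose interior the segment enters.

BLOCKED by obstacle 2

Obstacle 1 [(0,3) (6,0) (10,4) (10,24) (0,11)]:
  edge (0,3)–(6,0): clear
  edge (6,0)–(10,4): clear
  edge (10,4)–(10,24): clear
  edge (10,24)–(0,11): clear
  edge (0,11)–(0,3): clear
  midpoint (19,27/2) outside
  → clear
Obstacle 2 [(15,23) (16,2) (24,1) (24,19)]:
  edge (15,23)–(16,2): crosses AB
  edge (16,2)–(24,1): clear
  edge (24,1)–(24,19): clear
  edge (24,19)–(15,23): crosses AB
  → BLOCKED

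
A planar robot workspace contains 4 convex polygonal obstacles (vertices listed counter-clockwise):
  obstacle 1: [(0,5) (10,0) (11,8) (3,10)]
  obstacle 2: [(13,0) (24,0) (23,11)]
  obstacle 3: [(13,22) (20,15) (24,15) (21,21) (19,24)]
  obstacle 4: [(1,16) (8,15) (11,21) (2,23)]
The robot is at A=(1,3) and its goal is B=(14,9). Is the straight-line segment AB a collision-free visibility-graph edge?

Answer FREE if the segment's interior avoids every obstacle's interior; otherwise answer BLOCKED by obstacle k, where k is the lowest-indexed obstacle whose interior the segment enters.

Obstacle 1 [(0,5) (10,0) (11,8) (3,10)]:
  edge (0,5)–(10,0): crosses AB
  edge (10,0)–(11,8): crosses AB
  edge (11,8)–(3,10): clear
  edge (3,10)–(0,5): clear
  → BLOCKED
Obstacle 2 [(13,0) (24,0) (23,11)]:
  edge (13,0)–(24,0): clear
  edge (24,0)–(23,11): clear
  edge (23,11)–(13,0): clear
  midpoint (15/2,6) outside
  → clear
Obstacle 3 [(13,22) (20,15) (24,15) (21,21) (19,24)]:
  edge (13,22)–(20,15): clear
  edge (20,15)–(24,15): clear
  edge (24,15)–(21,21): clear
  edge (21,21)–(19,24): clear
  edge (19,24)–(13,22): clear
  midpoint (15/2,6) outside
  → clear
Obstacle 4 [(1,16) (8,15) (11,21) (2,23)]:
  edge (1,16)–(8,15): clear
  edge (8,15)–(11,21): clear
  edge (11,21)–(2,23): clear
  edge (2,23)–(1,16): clear
  midpoint (15/2,6) outside
  → clear

BLOCKED by obstacle 1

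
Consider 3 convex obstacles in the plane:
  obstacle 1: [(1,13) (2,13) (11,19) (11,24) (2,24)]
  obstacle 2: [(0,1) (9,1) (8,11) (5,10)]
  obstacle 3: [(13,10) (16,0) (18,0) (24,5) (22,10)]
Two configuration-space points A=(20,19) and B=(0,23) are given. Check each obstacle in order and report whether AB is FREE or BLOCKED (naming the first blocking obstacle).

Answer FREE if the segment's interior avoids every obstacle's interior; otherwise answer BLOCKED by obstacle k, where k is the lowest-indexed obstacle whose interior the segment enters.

BLOCKED by obstacle 1

Obstacle 1 [(1,13) (2,13) (11,19) (11,24) (2,24)]:
  edge (1,13)–(2,13): clear
  edge (2,13)–(11,19): clear
  edge (11,19)–(11,24): crosses AB
  edge (11,24)–(2,24): clear
  edge (2,24)–(1,13): crosses AB
  → BLOCKED
Obstacle 2 [(0,1) (9,1) (8,11) (5,10)]:
  edge (0,1)–(9,1): clear
  edge (9,1)–(8,11): clear
  edge (8,11)–(5,10): clear
  edge (5,10)–(0,1): clear
  midpoint (10,21) outside
  → clear
Obstacle 3 [(13,10) (16,0) (18,0) (24,5) (22,10)]:
  edge (13,10)–(16,0): clear
  edge (16,0)–(18,0): clear
  edge (18,0)–(24,5): clear
  edge (24,5)–(22,10): clear
  edge (22,10)–(13,10): clear
  midpoint (10,21) outside
  → clear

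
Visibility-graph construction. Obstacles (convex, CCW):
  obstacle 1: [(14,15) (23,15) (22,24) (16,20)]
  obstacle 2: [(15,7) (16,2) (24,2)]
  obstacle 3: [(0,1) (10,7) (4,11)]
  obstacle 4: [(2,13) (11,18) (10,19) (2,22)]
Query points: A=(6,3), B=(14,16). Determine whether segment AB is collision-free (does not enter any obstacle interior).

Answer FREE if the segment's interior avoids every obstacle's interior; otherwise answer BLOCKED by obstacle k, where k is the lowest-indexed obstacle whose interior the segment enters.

Obstacle 1 [(14,15) (23,15) (22,24) (16,20)]:
  edge (14,15)–(23,15): clear
  edge (23,15)–(22,24): clear
  edge (22,24)–(16,20): clear
  edge (16,20)–(14,15): clear
  midpoint (10,19/2) outside
  → clear
Obstacle 2 [(15,7) (16,2) (24,2)]:
  edge (15,7)–(16,2): clear
  edge (16,2)–(24,2): clear
  edge (24,2)–(15,7): clear
  midpoint (10,19/2) outside
  → clear
Obstacle 3 [(0,1) (10,7) (4,11)]:
  edge (0,1)–(10,7): crosses AB
  edge (10,7)–(4,11): crosses AB
  edge (4,11)–(0,1): clear
  → BLOCKED
Obstacle 4 [(2,13) (11,18) (10,19) (2,22)]:
  edge (2,13)–(11,18): clear
  edge (11,18)–(10,19): clear
  edge (10,19)–(2,22): clear
  edge (2,22)–(2,13): clear
  midpoint (10,19/2) outside
  → clear

BLOCKED by obstacle 3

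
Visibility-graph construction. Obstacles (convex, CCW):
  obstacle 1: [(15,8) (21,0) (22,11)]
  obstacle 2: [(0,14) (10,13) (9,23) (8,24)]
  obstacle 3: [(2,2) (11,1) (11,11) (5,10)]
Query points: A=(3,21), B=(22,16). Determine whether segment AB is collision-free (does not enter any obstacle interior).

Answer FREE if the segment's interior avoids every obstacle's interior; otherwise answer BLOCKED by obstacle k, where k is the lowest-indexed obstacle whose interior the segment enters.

Obstacle 1 [(15,8) (21,0) (22,11)]:
  edge (15,8)–(21,0): clear
  edge (21,0)–(22,11): clear
  edge (22,11)–(15,8): clear
  midpoint (25/2,37/2) outside
  → clear
Obstacle 2 [(0,14) (10,13) (9,23) (8,24)]:
  edge (0,14)–(10,13): clear
  edge (10,13)–(9,23): crosses AB
  edge (9,23)–(8,24): clear
  edge (8,24)–(0,14): crosses AB
  → BLOCKED
Obstacle 3 [(2,2) (11,1) (11,11) (5,10)]:
  edge (2,2)–(11,1): clear
  edge (11,1)–(11,11): clear
  edge (11,11)–(5,10): clear
  edge (5,10)–(2,2): clear
  midpoint (25/2,37/2) outside
  → clear

BLOCKED by obstacle 2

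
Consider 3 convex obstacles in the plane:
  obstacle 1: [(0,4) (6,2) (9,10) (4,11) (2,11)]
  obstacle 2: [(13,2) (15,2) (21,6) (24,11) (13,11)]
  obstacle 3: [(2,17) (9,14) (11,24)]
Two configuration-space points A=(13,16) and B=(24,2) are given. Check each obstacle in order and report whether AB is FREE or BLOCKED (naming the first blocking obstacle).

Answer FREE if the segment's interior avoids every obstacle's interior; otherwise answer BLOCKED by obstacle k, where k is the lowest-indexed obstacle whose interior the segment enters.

BLOCKED by obstacle 2

Obstacle 1 [(0,4) (6,2) (9,10) (4,11) (2,11)]:
  edge (0,4)–(6,2): clear
  edge (6,2)–(9,10): clear
  edge (9,10)–(4,11): clear
  edge (4,11)–(2,11): clear
  edge (2,11)–(0,4): clear
  midpoint (37/2,9) outside
  → clear
Obstacle 2 [(13,2) (15,2) (21,6) (24,11) (13,11)]:
  edge (13,2)–(15,2): clear
  edge (15,2)–(21,6): crosses AB
  edge (21,6)–(24,11): clear
  edge (24,11)–(13,11): crosses AB
  edge (13,11)–(13,2): clear
  → BLOCKED
Obstacle 3 [(2,17) (9,14) (11,24)]:
  edge (2,17)–(9,14): clear
  edge (9,14)–(11,24): clear
  edge (11,24)–(2,17): clear
  midpoint (37/2,9) outside
  → clear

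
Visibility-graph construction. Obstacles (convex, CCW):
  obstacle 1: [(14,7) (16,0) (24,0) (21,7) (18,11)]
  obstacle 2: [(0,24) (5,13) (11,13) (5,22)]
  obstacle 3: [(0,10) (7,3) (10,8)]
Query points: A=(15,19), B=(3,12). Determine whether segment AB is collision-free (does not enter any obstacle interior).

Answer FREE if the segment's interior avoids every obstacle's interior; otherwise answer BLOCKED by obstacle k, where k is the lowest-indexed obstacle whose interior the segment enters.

Obstacle 1 [(14,7) (16,0) (24,0) (21,7) (18,11)]:
  edge (14,7)–(16,0): clear
  edge (16,0)–(24,0): clear
  edge (24,0)–(21,7): clear
  edge (21,7)–(18,11): clear
  edge (18,11)–(14,7): clear
  midpoint (9,31/2) outside
  → clear
Obstacle 2 [(0,24) (5,13) (11,13) (5,22)]:
  edge (0,24)–(5,13): crosses AB
  edge (5,13)–(11,13): clear
  edge (11,13)–(5,22): crosses AB
  edge (5,22)–(0,24): clear
  → BLOCKED
Obstacle 3 [(0,10) (7,3) (10,8)]:
  edge (0,10)–(7,3): clear
  edge (7,3)–(10,8): clear
  edge (10,8)–(0,10): clear
  midpoint (9,31/2) outside
  → clear

BLOCKED by obstacle 2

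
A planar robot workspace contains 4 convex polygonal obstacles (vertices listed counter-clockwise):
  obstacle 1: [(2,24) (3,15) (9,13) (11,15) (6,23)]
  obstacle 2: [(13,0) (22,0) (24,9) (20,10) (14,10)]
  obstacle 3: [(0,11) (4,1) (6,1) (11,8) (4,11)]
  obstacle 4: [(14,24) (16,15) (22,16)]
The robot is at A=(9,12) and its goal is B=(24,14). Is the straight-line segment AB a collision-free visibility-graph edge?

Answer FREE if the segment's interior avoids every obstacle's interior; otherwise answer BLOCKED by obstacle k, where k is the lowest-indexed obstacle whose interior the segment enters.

Obstacle 1 [(2,24) (3,15) (9,13) (11,15) (6,23)]:
  edge (2,24)–(3,15): clear
  edge (3,15)–(9,13): clear
  edge (9,13)–(11,15): clear
  edge (11,15)–(6,23): clear
  edge (6,23)–(2,24): clear
  midpoint (33/2,13) outside
  → clear
Obstacle 2 [(13,0) (22,0) (24,9) (20,10) (14,10)]:
  edge (13,0)–(22,0): clear
  edge (22,0)–(24,9): clear
  edge (24,9)–(20,10): clear
  edge (20,10)–(14,10): clear
  edge (14,10)–(13,0): clear
  midpoint (33/2,13) outside
  → clear
Obstacle 3 [(0,11) (4,1) (6,1) (11,8) (4,11)]:
  edge (0,11)–(4,1): clear
  edge (4,1)–(6,1): clear
  edge (6,1)–(11,8): clear
  edge (11,8)–(4,11): clear
  edge (4,11)–(0,11): clear
  midpoint (33/2,13) outside
  → clear
Obstacle 4 [(14,24) (16,15) (22,16)]:
  edge (14,24)–(16,15): clear
  edge (16,15)–(22,16): clear
  edge (22,16)–(14,24): clear
  midpoint (33/2,13) outside
  → clear

FREE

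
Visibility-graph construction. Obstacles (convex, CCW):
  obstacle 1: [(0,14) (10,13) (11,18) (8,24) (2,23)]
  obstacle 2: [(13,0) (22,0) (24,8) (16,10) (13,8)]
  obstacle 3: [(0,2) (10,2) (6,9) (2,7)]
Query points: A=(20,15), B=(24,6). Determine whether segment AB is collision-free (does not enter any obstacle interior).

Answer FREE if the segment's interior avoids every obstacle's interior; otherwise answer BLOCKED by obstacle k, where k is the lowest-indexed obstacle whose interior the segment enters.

Obstacle 1 [(0,14) (10,13) (11,18) (8,24) (2,23)]:
  edge (0,14)–(10,13): clear
  edge (10,13)–(11,18): clear
  edge (11,18)–(8,24): clear
  edge (8,24)–(2,23): clear
  edge (2,23)–(0,14): clear
  midpoint (22,21/2) outside
  → clear
Obstacle 2 [(13,0) (22,0) (24,8) (16,10) (13,8)]:
  edge (13,0)–(22,0): clear
  edge (22,0)–(24,8): crosses AB
  edge (24,8)–(16,10): crosses AB
  edge (16,10)–(13,8): clear
  edge (13,8)–(13,0): clear
  → BLOCKED
Obstacle 3 [(0,2) (10,2) (6,9) (2,7)]:
  edge (0,2)–(10,2): clear
  edge (10,2)–(6,9): clear
  edge (6,9)–(2,7): clear
  edge (2,7)–(0,2): clear
  midpoint (22,21/2) outside
  → clear

BLOCKED by obstacle 2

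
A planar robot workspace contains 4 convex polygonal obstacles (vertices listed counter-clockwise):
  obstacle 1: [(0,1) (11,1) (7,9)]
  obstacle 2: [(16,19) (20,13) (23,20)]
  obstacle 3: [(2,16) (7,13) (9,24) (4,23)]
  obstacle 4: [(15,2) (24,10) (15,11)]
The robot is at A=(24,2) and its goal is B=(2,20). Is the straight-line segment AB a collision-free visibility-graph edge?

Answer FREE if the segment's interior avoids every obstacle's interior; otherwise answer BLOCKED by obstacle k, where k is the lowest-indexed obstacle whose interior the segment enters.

Obstacle 1 [(0,1) (11,1) (7,9)]:
  edge (0,1)–(11,1): clear
  edge (11,1)–(7,9): clear
  edge (7,9)–(0,1): clear
  midpoint (13,11) outside
  → clear
Obstacle 2 [(16,19) (20,13) (23,20)]:
  edge (16,19)–(20,13): clear
  edge (20,13)–(23,20): clear
  edge (23,20)–(16,19): clear
  midpoint (13,11) outside
  → clear
Obstacle 3 [(2,16) (7,13) (9,24) (4,23)]:
  edge (2,16)–(7,13): clear
  edge (7,13)–(9,24): crosses AB
  edge (9,24)–(4,23): clear
  edge (4,23)–(2,16): crosses AB
  → BLOCKED
Obstacle 4 [(15,2) (24,10) (15,11)]:
  edge (15,2)–(24,10): crosses AB
  edge (24,10)–(15,11): clear
  edge (15,11)–(15,2): crosses AB
  → BLOCKED

BLOCKED by obstacle 3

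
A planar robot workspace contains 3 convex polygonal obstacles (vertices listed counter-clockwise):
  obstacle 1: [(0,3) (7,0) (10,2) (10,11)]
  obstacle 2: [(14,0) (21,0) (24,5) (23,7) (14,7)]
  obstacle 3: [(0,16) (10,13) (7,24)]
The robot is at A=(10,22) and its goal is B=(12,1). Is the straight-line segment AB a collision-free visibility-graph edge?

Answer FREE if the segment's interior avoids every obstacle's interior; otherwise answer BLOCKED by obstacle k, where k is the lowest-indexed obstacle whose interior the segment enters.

FREE

Obstacle 1 [(0,3) (7,0) (10,2) (10,11)]:
  edge (0,3)–(7,0): clear
  edge (7,0)–(10,2): clear
  edge (10,2)–(10,11): clear
  edge (10,11)–(0,3): clear
  midpoint (11,23/2) outside
  → clear
Obstacle 2 [(14,0) (21,0) (24,5) (23,7) (14,7)]:
  edge (14,0)–(21,0): clear
  edge (21,0)–(24,5): clear
  edge (24,5)–(23,7): clear
  edge (23,7)–(14,7): clear
  edge (14,7)–(14,0): clear
  midpoint (11,23/2) outside
  → clear
Obstacle 3 [(0,16) (10,13) (7,24)]:
  edge (0,16)–(10,13): clear
  edge (10,13)–(7,24): clear
  edge (7,24)–(0,16): clear
  midpoint (11,23/2) outside
  → clear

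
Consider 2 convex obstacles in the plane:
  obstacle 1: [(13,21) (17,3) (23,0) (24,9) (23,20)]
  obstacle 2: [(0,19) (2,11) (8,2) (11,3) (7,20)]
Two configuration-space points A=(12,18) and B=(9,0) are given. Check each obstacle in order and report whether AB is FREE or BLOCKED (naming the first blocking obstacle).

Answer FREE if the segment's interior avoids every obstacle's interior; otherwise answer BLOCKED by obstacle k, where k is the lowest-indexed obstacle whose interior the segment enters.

Obstacle 1 [(13,21) (17,3) (23,0) (24,9) (23,20)]:
  edge (13,21)–(17,3): clear
  edge (17,3)–(23,0): clear
  edge (23,0)–(24,9): clear
  edge (24,9)–(23,20): clear
  edge (23,20)–(13,21): clear
  midpoint (21/2,9) outside
  → clear
Obstacle 2 [(0,19) (2,11) (8,2) (11,3) (7,20)]:
  edge (0,19)–(2,11): clear
  edge (2,11)–(8,2): clear
  edge (8,2)–(11,3): crosses AB
  edge (11,3)–(7,20): crosses AB
  edge (7,20)–(0,19): clear
  → BLOCKED

BLOCKED by obstacle 2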